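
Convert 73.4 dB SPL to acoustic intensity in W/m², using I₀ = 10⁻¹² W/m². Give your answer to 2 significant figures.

L = 10·log₁₀(I/I₀) ⇒ I = I₀·10^(L/10) = 10⁻¹² × 10^7.34.

2.2e-05 W/m²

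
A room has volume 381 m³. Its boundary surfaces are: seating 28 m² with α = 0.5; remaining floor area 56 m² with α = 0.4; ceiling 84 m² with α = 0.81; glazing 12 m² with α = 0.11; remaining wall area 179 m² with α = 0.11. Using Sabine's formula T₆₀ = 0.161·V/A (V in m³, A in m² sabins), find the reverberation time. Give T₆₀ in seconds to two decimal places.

Summing Sᵢαᵢ: 28·0.5 + 56·0.4 + 84·0.81 + 12·0.11 + 179·0.11 = 125.45 m².
T₆₀ = 0.161·V/A = 0.161·381/125.45 = 0.489 s.

0.49 s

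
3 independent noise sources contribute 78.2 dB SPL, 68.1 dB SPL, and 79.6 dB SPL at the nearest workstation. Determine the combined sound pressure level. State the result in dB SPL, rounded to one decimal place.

For uncorrelated sources the intensities add, so convert each level to linear form, sum, and take 10·log₁₀ of the total.
Σ 10^(L/10) = 10^(78.2/10) + 10^(68.1/10) + 10^(79.6/10) = 1.637e+08.
L_total = 10·log₁₀(1.637e+08) = 82.14 dB SPL.

82.1 dB SPL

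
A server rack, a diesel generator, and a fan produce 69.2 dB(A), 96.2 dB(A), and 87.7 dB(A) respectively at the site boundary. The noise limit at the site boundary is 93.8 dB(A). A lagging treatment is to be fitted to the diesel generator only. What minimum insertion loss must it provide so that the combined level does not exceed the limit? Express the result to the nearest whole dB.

The untreated sources together contribute 10^(69.2/10) + 10^(87.7/10) = 5.972e+08, i.e. 87.76 dB(A).
The limit corresponds to 10^(93.8/10) = 2.399e+09; subtracting the fixed part leaves 1.802e+09 for the diesel generator, i.e. 92.56 dB(A).
So the diesel generator must be reduced from 96.2 to 92.56 dB(A): IL = 3.64 dB.

4 dB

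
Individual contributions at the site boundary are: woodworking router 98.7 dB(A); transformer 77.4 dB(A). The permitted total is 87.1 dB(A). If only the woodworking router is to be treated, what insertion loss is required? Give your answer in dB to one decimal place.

12.1 dB

Fixed contribution from the other source: Σ 10^(L/10) = 10^(77.4/10) = 5.495e+07 (77.40 dB(A)).
To meet 87.1 dB(A) overall, the treated woodworking router may contribute at most 10^(87.1/10) − 5.495e+07 = 4.579e+08, i.e. 86.61 dB(A).
So the woodworking router must be reduced from 98.7 to 86.61 dB(A): IL = 12.09 dB.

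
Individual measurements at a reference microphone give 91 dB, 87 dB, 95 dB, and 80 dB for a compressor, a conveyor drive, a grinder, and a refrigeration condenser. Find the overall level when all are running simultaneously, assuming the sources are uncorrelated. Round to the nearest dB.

For uncorrelated sources the intensities add, so convert each level to linear form, sum, and take 10·log₁₀ of the total.
Σ 10^(L/10) = 10^(91/10) + 10^(87/10) + 10^(95/10) + 10^(80/10) = 5.022e+09.
L_total = 10·log₁₀(5.022e+09) = 97.01 dB.

97 dB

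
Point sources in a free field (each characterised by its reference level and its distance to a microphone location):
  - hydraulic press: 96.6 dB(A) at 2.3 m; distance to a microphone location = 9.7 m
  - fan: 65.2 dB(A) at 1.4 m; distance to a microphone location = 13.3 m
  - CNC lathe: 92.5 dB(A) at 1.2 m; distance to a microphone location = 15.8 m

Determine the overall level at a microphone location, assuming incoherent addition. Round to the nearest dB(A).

84 dB(A)

Apply inverse-square spreading to bring every level to the receiver, then sum 10^(L/10).
hydraulic press: 96.6 − 20·log₁₀(9.7/2.3) = 96.6 − 12.50 = 84.10 dB(A).
fan: 65.2 − 20·log₁₀(13.3/1.4) = 65.2 − 19.55 = 45.65 dB(A).
CNC lathe: 92.5 − 20·log₁₀(15.8/1.2) = 92.5 − 22.39 = 70.11 dB(A).
Σ 10^(L/10) = 2.673e+08 → L_total = 10·log₁₀(2.673e+08) = 84.27 dB(A).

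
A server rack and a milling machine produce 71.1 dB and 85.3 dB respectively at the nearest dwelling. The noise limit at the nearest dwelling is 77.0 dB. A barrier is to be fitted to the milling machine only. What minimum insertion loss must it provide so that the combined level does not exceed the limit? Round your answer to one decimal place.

9.6 dB

Fixed contribution from the other source: Σ 10^(L/10) = 10^(71.1/10) = 1.288e+07 (71.10 dB).
To meet 77.0 dB overall, the treated milling machine may contribute at most 10^(77.0/10) − 1.288e+07 = 3.724e+07, i.e. 75.71 dB.
Required insertion loss = 85.3 − 75.71 = 9.59 dB.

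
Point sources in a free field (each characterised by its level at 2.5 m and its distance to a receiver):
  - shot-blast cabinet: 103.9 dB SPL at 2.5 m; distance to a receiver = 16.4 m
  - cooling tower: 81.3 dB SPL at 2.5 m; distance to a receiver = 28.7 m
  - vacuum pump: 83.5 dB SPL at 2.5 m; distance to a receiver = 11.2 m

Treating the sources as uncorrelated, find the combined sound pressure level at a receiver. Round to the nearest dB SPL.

First find each source's level at the receiver (point-source: −20·log₁₀(r/r_ref)), then combine on an intensity basis.
shot-blast cabinet: 103.9 − 20·log₁₀(16.4/2.5) = 103.9 − 16.34 = 87.56 dB SPL.
cooling tower: 81.3 − 20·log₁₀(28.7/2.5) = 81.3 − 21.20 = 60.10 dB SPL.
vacuum pump: 83.5 − 20·log₁₀(11.2/2.5) = 83.5 − 13.03 = 70.47 dB SPL.
Σ 10^(L/10) = 5.826e+08 → L_total = 10·log₁₀(5.826e+08) = 87.65 dB SPL.

88 dB SPL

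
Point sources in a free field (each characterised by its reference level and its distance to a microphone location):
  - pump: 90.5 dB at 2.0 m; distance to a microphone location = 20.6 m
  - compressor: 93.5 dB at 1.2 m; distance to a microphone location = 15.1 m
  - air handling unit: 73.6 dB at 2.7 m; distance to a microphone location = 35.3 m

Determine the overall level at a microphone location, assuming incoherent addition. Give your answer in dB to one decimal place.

First find each source's level at the receiver (point-source: −20·log₁₀(r/r_ref)), then combine on an intensity basis.
pump: 90.5 − 20·log₁₀(20.6/2.0) = 90.5 − 20.26 = 70.24 dB.
compressor: 93.5 − 20·log₁₀(15.1/1.2) = 93.5 − 22.00 = 71.50 dB.
air handling unit: 73.6 − 20·log₁₀(35.3/2.7) = 73.6 − 22.33 = 51.27 dB.
Σ 10^(L/10) = 2.485e+07 → L_total = 10·log₁₀(2.485e+07) = 73.95 dB.

74.0 dB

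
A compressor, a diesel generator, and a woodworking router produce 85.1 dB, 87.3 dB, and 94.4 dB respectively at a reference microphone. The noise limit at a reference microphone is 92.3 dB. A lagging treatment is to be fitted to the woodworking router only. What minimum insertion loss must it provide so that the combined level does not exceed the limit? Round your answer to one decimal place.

5.2 dB

The untreated sources together contribute 10^(85.1/10) + 10^(87.3/10) = 8.606e+08, i.e. 89.35 dB.
To meet 92.3 dB overall, the treated woodworking router may contribute at most 10^(92.3/10) − 8.606e+08 = 8.376e+08, i.e. 89.23 dB.
Required insertion loss = 94.4 − 89.23 = 5.17 dB.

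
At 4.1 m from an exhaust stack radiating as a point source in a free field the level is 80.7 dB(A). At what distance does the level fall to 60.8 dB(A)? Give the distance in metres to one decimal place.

40.5 m

The 19.9 dB drop corresponds to a distance ratio of 10^(19.9/20) for a point source.
r₂ = 4.1·10^((80.7−60.8)/20) = 4.1·10^(19.9/20) = 40.53 m.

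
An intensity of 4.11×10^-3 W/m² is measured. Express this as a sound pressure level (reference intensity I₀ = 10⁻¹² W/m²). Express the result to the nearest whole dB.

I/I₀ = 4.11×10^-3/10⁻¹² = 4.11×10^9, and L = 10·log₁₀(I/I₀).
L = 10·(0.6138 + 9) = 96.14 dB.

96 dB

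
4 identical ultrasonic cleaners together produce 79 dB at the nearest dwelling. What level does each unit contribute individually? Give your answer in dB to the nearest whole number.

73 dB

For N identical incoherent sources L_total = L₁ + 10·log₁₀ N, so L₁ = 79 − 10·log₁₀(4) = 79 − 6.021.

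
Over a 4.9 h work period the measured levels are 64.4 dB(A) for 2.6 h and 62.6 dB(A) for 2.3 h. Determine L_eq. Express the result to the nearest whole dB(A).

64 dB(A)

The energy average is taken in the linear domain: L_eq = 10·log₁₀[(Σ tᵢ·10^(Lᵢ/10))/T], T = 4.9 h.
Σ tᵢ·10^(Lᵢ/10) = 2.6·10^(64.4/10) + 2.3·10^(62.6/10) = 1.135e+07.
L_eq = 10·log₁₀(1.135e+07/4.9) = 63.65 dB(A).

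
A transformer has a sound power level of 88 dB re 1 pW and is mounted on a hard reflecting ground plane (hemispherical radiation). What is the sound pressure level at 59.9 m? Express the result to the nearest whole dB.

Free-field hemispherical radiation: L_p = L_w − 10·log₁₀(2π·r²), r = 59.9 m.
2π·r² = 2.254e+04 m², 10·log₁₀ of that is 43.530 dB.
L_p = 88 − 43.530 = 44.47 dB.

44 dB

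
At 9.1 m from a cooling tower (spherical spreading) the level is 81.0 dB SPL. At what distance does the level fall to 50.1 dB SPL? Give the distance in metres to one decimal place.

The 30.9 dB drop corresponds to a distance ratio of 10^(30.9/20) for a point source.
r₂ = 9.1·10^((81.0−50.1)/20) = 9.1·10^(30.9/20) = 319.18 m.

319.2 m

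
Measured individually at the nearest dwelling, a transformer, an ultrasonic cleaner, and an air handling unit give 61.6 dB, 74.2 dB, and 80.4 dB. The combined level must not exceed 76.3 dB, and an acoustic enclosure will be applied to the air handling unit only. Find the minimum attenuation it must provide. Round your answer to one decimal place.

8.7 dB

Fixed contribution from the other sources: Σ 10^(L/10) = 10^(61.6/10) + 10^(74.2/10) = 2.775e+07 (74.43 dB).
To meet 76.3 dB overall, the treated air handling unit may contribute at most 10^(76.3/10) − 2.775e+07 = 1.491e+07, i.e. 71.73 dB.
So the air handling unit must be reduced from 80.4 to 71.73 dB: IL = 8.67 dB.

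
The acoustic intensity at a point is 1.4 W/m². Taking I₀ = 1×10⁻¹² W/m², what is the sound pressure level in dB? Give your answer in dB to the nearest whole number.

121 dB

Dividing by I₀ shifts the exponent by 12: I/I₀ = 1.4×10^12.
L = 10·(0.1461 + 12) = 121.46 dB.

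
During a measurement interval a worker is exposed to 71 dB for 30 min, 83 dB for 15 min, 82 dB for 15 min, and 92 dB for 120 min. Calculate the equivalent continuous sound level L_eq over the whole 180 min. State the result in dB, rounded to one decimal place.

L_eq = 10·log₁₀[(1/T)·Σ tᵢ·10^(Lᵢ/10)] with T = 180 min.
Σ tᵢ·10^(Lᵢ/10) = 30·10^(71/10) + 15·10^(83/10) + 15·10^(82/10) + 120·10^(92/10) = 1.959e+11.
L_eq = 10·log₁₀(1.959e+11/180) = 90.37 dB.

90.4 dB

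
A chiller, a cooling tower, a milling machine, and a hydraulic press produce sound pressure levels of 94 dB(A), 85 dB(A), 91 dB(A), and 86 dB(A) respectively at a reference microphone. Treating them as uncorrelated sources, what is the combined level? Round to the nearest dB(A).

97 dB(A)

For uncorrelated sources the intensities add, so convert each level to linear form, sum, and take 10·log₁₀ of the total.
Σ 10^(L/10) = 10^(94/10) + 10^(85/10) + 10^(91/10) + 10^(86/10) = 4.485e+09.
L_total = 10·log₁₀(4.485e+09) = 96.52 dB(A).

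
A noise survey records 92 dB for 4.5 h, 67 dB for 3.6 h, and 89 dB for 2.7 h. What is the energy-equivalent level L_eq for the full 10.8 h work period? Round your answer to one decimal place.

89.3 dB

Weight each interval's intensity by its duration and average over T = 10.8 h:
Σ tᵢ·10^(Lᵢ/10) = 4.5·10^(92/10) + 3.6·10^(67/10) + 2.7·10^(89/10) = 9.295e+09.
L_eq = 10·log₁₀(9.295e+09/10.8) = 89.35 dB.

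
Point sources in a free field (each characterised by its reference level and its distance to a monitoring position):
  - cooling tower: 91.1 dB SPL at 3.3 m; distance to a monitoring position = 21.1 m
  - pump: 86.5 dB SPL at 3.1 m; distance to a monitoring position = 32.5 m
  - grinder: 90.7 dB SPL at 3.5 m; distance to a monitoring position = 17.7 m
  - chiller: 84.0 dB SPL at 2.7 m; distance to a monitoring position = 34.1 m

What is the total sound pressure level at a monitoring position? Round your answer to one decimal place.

79.2 dB SPL

Propagate each source to the receiver with L = L_ref − 20·log₁₀(r/r_ref), then add intensities.
cooling tower: 91.1 − 20·log₁₀(21.1/3.3) = 91.1 − 16.12 = 74.98 dB SPL.
pump: 86.5 − 20·log₁₀(32.5/3.1) = 86.5 − 20.41 = 66.09 dB SPL.
grinder: 90.7 − 20·log₁₀(17.7/3.5) = 90.7 − 14.08 = 76.62 dB SPL.
chiller: 84.0 − 20·log₁₀(34.1/2.7) = 84.0 − 22.03 = 61.97 dB SPL.
Σ 10^(L/10) = 8.309e+07 → L_total = 10·log₁₀(8.309e+07) = 79.20 dB SPL.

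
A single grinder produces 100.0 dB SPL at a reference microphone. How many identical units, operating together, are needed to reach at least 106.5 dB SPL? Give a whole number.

N identical sources give L₁ + 10·log₁₀ N, so require 10·log₁₀ N ≥ 106.5 − 100.0 = 6.5 dB.
N ≥ 10^(6.5/10) = 4.467, so N = 5.

5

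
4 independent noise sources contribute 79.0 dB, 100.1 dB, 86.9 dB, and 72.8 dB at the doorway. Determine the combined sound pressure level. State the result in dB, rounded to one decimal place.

Incoherent sources combine by intensity addition: L_total = 10·log₁₀(Σ 10^(L_i/10)).
Σ 10^(L/10) = 10^(79.0/10) + 10^(100.1/10) + 10^(86.9/10) + 10^(72.8/10) = 1.082e+10.
L_total = 10·log₁₀(1.082e+10) = 100.34 dB.

100.3 dB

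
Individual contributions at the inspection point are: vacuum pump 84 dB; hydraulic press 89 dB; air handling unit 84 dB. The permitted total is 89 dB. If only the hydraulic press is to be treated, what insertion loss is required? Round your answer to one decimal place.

Fixed contribution from the other sources: Σ 10^(L/10) = 10^(84/10) + 10^(84/10) = 5.024e+08 (87.01 dB).
The limit corresponds to 10^(89/10) = 7.943e+08; subtracting the fixed part leaves 2.920e+08 for the hydraulic press, i.e. 84.65 dB.
Required insertion loss = 89 − 84.65 = 4.35 dB.

4.3 dB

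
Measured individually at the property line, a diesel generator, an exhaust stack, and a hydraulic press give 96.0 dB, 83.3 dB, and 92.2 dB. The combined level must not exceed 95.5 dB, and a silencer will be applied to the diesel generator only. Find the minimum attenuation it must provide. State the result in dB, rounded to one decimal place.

The untreated sources together contribute 10^(83.3/10) + 10^(92.2/10) = 1.873e+09, i.e. 92.73 dB.
To meet 95.5 dB overall, the treated diesel generator may contribute at most 10^(95.5/10) − 1.873e+09 = 1.675e+09, i.e. 92.24 dB.
Required insertion loss = 96.0 − 92.24 = 3.76 dB.

3.8 dB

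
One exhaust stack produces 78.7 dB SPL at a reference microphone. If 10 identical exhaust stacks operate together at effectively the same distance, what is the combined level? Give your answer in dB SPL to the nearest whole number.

L_total = L₁ + 10·log₁₀ N for N identical incoherent sources.
L_total = 78.7 + 10·log₁₀(10) = 78.7 + 10.000 = 88.70 dB SPL.

89 dB SPL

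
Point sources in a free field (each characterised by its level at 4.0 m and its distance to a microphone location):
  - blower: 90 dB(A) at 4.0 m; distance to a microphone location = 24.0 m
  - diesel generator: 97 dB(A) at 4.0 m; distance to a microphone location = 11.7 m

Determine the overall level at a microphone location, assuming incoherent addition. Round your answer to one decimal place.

87.9 dB(A)

Propagate each source to the receiver with L = L_ref − 20·log₁₀(r/r_ref), then add intensities.
blower: 90 − 20·log₁₀(24.0/4.0) = 90 − 15.56 = 74.44 dB(A).
diesel generator: 97 − 20·log₁₀(11.7/4.0) = 97 − 9.32 = 87.68 dB(A).
Σ 10^(L/10) = 6.136e+08 → L_total = 10·log₁₀(6.136e+08) = 87.88 dB(A).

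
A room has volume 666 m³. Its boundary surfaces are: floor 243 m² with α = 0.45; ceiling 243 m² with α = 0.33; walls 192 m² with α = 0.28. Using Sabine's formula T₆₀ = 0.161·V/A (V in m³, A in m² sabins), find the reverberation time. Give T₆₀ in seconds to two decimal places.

A = Σ Sᵢαᵢ = 243·0.45 + 243·0.33 + 192·0.28 = 243.30 m².
T₆₀ = 0.161·V/A = 0.161·666/243.30 = 0.441 s.

0.44 s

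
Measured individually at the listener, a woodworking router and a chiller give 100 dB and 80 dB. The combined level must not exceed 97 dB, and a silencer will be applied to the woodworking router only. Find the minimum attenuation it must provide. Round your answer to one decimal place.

3.1 dB

The untreated sources together contribute 10^(80/10) = 1.000e+08, i.e. 80.00 dB.
To meet 97 dB overall, the treated woodworking router may contribute at most 10^(97/10) − 1.000e+08 = 4.912e+09, i.e. 96.91 dB.
Required insertion loss = 100 − 96.91 = 3.09 dB.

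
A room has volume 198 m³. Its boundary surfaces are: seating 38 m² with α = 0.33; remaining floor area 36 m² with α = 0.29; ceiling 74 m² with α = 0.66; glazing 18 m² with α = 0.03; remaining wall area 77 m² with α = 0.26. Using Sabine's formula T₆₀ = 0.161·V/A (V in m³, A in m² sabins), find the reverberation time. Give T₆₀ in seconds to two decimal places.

Summing Sᵢαᵢ: 38·0.33 + 36·0.29 + 74·0.66 + 18·0.03 + 77·0.26 = 92.38 m².
T₆₀ = 0.161·V/A = 0.161·198/92.38 = 0.345 s.

0.35 s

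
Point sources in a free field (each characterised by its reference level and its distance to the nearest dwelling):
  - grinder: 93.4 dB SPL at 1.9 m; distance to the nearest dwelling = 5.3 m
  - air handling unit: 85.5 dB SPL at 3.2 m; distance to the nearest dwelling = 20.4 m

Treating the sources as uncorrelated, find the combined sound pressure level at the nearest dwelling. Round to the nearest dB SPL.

Apply inverse-square spreading to bring every level to the receiver, then sum 10^(L/10).
grinder: 93.4 − 20·log₁₀(5.3/1.9) = 93.4 − 8.91 = 84.49 dB SPL.
air handling unit: 85.5 − 20·log₁₀(20.4/3.2) = 85.5 − 16.09 = 69.41 dB SPL.
Σ 10^(L/10) = 2.899e+08 → L_total = 10·log₁₀(2.899e+08) = 84.62 dB SPL.

85 dB SPL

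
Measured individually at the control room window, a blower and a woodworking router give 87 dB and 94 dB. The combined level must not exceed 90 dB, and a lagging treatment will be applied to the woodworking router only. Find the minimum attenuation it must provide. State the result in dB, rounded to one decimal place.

Everything except the woodworking router sums to 10^(87/10) = 5.012e+08 in linear terms, 87.00 dB.
To meet 90 dB overall, the treated woodworking router may contribute at most 10^(90/10) − 5.012e+08 = 4.988e+08, i.e. 86.98 dB.
Required insertion loss = 94 − 86.98 = 7.02 dB.

7.0 dB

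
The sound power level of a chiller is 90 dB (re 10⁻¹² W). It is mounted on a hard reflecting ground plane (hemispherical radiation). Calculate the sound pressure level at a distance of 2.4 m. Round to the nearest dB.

The power spreads over a hemisphere of area 2π·r², so L_p = L_w − 10·log₁₀(2π·r²).
2π·r² = 36.19 m², 10·log₁₀ of that is 15.586 dB.
L_p = 90 − 15.586 = 74.41 dB.

74 dB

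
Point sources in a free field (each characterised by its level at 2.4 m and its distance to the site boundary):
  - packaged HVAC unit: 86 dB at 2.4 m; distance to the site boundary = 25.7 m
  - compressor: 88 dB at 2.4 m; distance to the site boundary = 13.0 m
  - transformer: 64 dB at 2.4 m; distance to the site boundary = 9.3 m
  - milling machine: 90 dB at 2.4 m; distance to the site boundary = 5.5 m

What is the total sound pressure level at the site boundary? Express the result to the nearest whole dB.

First find each source's level at the receiver (point-source: −20·log₁₀(r/r_ref)), then combine on an intensity basis.
packaged HVAC unit: 86 − 20·log₁₀(25.7/2.4) = 86 − 20.59 = 65.41 dB.
compressor: 88 − 20·log₁₀(13.0/2.4) = 88 − 14.67 = 73.33 dB.
transformer: 64 − 20·log₁₀(9.3/2.4) = 64 − 11.77 = 52.23 dB.
milling machine: 90 − 20·log₁₀(5.5/2.4) = 90 − 7.20 = 82.80 dB.
Σ 10^(L/10) = 2.156e+08 → L_total = 10·log₁₀(2.156e+08) = 83.34 dB.

83 dB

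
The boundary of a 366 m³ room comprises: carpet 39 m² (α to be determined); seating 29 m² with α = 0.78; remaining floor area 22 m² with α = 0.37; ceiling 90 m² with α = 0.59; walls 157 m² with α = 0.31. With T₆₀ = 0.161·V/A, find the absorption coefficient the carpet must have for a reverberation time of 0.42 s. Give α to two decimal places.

0.20

A = 0.161·V/T₆₀ = 0.161·366/0.42 = 140.30 m² sabins.
Absorption from the other surfaces = 29·0.78 + 22·0.37 + 90·0.59 + 157·0.31 = 132.53 m², so the carpet must supply 7.77 m² over 39 m².
α = 7.77/39 = 0.199.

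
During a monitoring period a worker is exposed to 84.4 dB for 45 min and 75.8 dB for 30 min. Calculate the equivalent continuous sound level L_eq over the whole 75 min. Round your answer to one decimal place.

82.6 dB

The energy average is taken in the linear domain: L_eq = 10·log₁₀[(Σ tᵢ·10^(Lᵢ/10))/T], T = 75 min.
Σ tᵢ·10^(Lᵢ/10) = 45·10^(84.4/10) + 30·10^(75.8/10) = 1.353e+10.
L_eq = 10·log₁₀(1.353e+10/75) = 82.56 dB.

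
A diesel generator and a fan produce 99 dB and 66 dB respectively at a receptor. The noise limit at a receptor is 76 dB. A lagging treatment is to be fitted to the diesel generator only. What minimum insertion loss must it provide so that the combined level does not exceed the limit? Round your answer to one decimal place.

Fixed contribution from the other source: Σ 10^(L/10) = 10^(66/10) = 3.981e+06 (66.00 dB).
To meet 76 dB overall, the treated diesel generator may contribute at most 10^(76/10) − 3.981e+06 = 3.583e+07, i.e. 75.54 dB.
Required insertion loss = 99 − 75.54 = 23.46 dB.

23.5 dB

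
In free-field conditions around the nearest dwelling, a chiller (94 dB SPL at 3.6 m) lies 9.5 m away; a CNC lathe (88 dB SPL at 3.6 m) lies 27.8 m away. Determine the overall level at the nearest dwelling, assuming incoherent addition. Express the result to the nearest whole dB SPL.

First find each source's level at the receiver (point-source: −20·log₁₀(r/r_ref)), then combine on an intensity basis.
chiller: 94 − 20·log₁₀(9.5/3.6) = 94 − 8.43 = 85.57 dB SPL.
CNC lathe: 88 − 20·log₁₀(27.8/3.6) = 88 − 17.75 = 70.25 dB SPL.
Σ 10^(L/10) = 3.713e+08 → L_total = 10·log₁₀(3.713e+08) = 85.70 dB SPL.

86 dB SPL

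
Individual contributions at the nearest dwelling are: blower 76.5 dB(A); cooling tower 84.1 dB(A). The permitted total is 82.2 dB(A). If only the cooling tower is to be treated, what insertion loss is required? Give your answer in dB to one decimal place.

3.3 dB

Fixed contribution from the other source: Σ 10^(L/10) = 10^(76.5/10) = 4.467e+07 (76.50 dB(A)).
To meet 82.2 dB(A) overall, the treated cooling tower may contribute at most 10^(82.2/10) − 4.467e+07 = 1.213e+08, i.e. 80.84 dB(A).
So the cooling tower must be reduced from 84.1 to 80.84 dB(A): IL = 3.26 dB.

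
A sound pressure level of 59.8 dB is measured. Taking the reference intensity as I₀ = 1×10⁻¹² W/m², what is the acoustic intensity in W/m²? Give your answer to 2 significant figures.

9.5e-07 W/m²

I/I₀ = 10^(59.8/10) = 9.55e+05, so I = 9.55e+05 × 10⁻¹² W/m².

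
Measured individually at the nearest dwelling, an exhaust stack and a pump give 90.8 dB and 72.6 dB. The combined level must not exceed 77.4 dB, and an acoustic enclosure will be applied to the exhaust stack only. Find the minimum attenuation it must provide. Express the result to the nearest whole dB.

Everything except the exhaust stack sums to 10^(72.6/10) = 1.820e+07 in linear terms, 72.60 dB.
To meet 77.4 dB overall, the treated exhaust stack may contribute at most 10^(77.4/10) − 1.820e+07 = 3.676e+07, i.e. 75.65 dB.
Required insertion loss = 90.8 − 75.65 = 15.15 dB.

15 dB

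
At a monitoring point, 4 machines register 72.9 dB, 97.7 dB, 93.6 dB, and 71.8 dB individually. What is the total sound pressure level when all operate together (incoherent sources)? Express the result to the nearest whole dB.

99 dB

Incoherent sources combine by intensity addition: L_total = 10·log₁₀(Σ 10^(L_i/10)).
Σ 10^(L/10) = 10^(72.9/10) + 10^(97.7/10) + 10^(93.6/10) + 10^(71.8/10) = 8.214e+09.
L_total = 10·log₁₀(8.214e+09) = 99.15 dB.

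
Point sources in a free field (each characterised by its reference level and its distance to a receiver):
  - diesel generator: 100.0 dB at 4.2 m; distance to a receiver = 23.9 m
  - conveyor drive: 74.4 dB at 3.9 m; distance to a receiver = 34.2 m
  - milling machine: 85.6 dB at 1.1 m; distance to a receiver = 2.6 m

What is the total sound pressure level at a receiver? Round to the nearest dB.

86 dB

First find each source's level at the receiver (point-source: −20·log₁₀(r/r_ref)), then combine on an intensity basis.
diesel generator: 100.0 − 20·log₁₀(23.9/4.2) = 100.0 − 15.10 = 84.90 dB.
conveyor drive: 74.4 − 20·log₁₀(34.2/3.9) = 74.4 − 18.86 = 55.54 dB.
milling machine: 85.6 − 20·log₁₀(2.6/1.1) = 85.6 − 7.47 = 78.13 dB.
Σ 10^(L/10) = 3.742e+08 → L_total = 10·log₁₀(3.742e+08) = 85.73 dB.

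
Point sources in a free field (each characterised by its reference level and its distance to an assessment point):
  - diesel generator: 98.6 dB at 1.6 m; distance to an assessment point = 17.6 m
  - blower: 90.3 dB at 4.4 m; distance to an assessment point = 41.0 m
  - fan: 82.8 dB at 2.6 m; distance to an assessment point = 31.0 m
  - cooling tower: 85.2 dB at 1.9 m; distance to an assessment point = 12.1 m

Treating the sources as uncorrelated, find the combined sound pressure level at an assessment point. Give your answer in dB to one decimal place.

Apply inverse-square spreading to bring every level to the receiver, then sum 10^(L/10).
diesel generator: 98.6 − 20·log₁₀(17.6/1.6) = 98.6 − 20.83 = 77.77 dB.
blower: 90.3 − 20·log₁₀(41.0/4.4) = 90.3 − 19.39 = 70.91 dB.
fan: 82.8 − 20·log₁₀(31.0/2.6) = 82.8 − 21.53 = 61.27 dB.
cooling tower: 85.2 − 20·log₁₀(12.1/1.9) = 85.2 − 16.08 = 69.12 dB.
Σ 10^(L/10) = 8.172e+07 → L_total = 10·log₁₀(8.172e+07) = 79.12 dB.

79.1 dB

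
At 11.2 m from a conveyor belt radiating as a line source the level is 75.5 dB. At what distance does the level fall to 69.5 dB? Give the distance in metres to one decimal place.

For a line source L₁ − L₂ = 10·log₁₀(r₂/r₁), so r₂ = r₁·10^((L₁−L₂)/10).
r₂ = 11.2·10^((75.5−69.5)/10) = 11.2·10^(6.0/10) = 44.59 m.

44.6 m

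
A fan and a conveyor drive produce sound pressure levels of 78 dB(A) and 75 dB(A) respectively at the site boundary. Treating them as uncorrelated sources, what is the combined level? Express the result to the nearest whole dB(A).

For uncorrelated sources the intensities add, so convert each level to linear form, sum, and take 10·log₁₀ of the total.
Σ 10^(L/10) = 10^(78/10) + 10^(75/10) = 9.472e+07.
L_total = 10·log₁₀(9.472e+07) = 79.76 dB(A).

80 dB(A)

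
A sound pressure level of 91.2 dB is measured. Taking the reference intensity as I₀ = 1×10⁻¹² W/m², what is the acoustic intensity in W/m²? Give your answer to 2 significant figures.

I = I₀·10^(L/10) = 10⁻¹² × 10^(91.2/10) = 10^(-2.880).

0.0013 W/m²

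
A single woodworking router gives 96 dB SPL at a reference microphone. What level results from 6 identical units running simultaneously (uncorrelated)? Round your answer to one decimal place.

L_total = L₁ + 10·log₁₀ N for N identical incoherent sources.
L_total = 96 + 10·log₁₀(6) = 96 + 7.782 = 103.78 dB SPL.

103.8 dB SPL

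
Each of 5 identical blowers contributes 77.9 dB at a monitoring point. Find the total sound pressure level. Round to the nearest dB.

85 dB

L_total = L₁ + 10·log₁₀ N for N identical incoherent sources.
L_total = 77.9 + 10·log₁₀(5) = 77.9 + 6.990 = 84.89 dB.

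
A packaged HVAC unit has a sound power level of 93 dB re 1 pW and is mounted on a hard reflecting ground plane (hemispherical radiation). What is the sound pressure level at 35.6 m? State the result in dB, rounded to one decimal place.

54.0 dB

L_p = L_w − 10·log₁₀(2π·r²) with r = 35.6 m.
2π·r² = 7963 m², 10·log₁₀ of that is 39.011 dB.
L_p = 93 − 39.011 = 53.99 dB.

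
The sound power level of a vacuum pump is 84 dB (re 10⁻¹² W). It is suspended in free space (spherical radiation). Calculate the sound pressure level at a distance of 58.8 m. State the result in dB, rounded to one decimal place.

37.6 dB

The power spreads over a sphere of area 4π·r², so L_p = L_w − 10·log₁₀(4π·r²).
4π·r² = 4.345e+04 m², 10·log₁₀ of that is 46.380 dB.
L_p = 84 − 46.380 = 37.62 dB.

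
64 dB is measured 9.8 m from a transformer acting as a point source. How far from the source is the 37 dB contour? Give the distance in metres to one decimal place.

219.4 m

For a point source L₁ − L₂ = 20·log₁₀(r₂/r₁), so r₂ = r₁·10^((L₁−L₂)/20).
r₂ = 9.8·10^((64−37)/20) = 9.8·10^(27.0/20) = 219.39 m.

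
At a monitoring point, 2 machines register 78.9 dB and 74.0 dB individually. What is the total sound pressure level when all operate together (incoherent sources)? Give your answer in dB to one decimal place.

80.1 dB

Incoherent sources combine by intensity addition: L_total = 10·log₁₀(Σ 10^(L_i/10)).
Σ 10^(L/10) = 10^(78.9/10) + 10^(74.0/10) = 1.027e+08.
L_total = 10·log₁₀(1.027e+08) = 80.12 dB.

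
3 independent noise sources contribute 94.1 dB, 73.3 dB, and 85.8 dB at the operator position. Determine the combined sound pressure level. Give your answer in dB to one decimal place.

94.7 dB

For uncorrelated sources the intensities add, so convert each level to linear form, sum, and take 10·log₁₀ of the total.
Σ 10^(L/10) = 10^(94.1/10) + 10^(73.3/10) + 10^(85.8/10) = 2.972e+09.
L_total = 10·log₁₀(2.972e+09) = 94.73 dB.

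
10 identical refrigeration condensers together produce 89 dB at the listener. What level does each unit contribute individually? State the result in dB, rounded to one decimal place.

Dividing the total intensity by 10 lowers the level by 10·log₁₀ 10 = 10.000 dB: L₁ = 89 − 10.000.

79.0 dB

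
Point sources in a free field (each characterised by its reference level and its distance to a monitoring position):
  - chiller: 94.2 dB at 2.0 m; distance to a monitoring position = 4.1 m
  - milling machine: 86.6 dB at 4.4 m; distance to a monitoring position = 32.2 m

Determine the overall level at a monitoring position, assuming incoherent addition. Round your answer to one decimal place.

Apply inverse-square spreading to bring every level to the receiver, then sum 10^(L/10).
chiller: 94.2 − 20·log₁₀(4.1/2.0) = 94.2 − 6.24 = 87.96 dB.
milling machine: 86.6 − 20·log₁₀(32.2/4.4) = 86.6 − 17.29 = 69.31 dB.
Σ 10^(L/10) = 6.344e+08 → L_total = 10·log₁₀(6.344e+08) = 88.02 dB.

88.0 dB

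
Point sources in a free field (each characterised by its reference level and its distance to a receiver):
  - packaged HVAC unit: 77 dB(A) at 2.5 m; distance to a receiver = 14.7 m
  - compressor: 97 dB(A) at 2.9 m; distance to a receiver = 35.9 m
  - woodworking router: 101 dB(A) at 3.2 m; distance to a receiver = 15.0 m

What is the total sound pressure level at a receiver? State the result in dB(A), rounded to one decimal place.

87.8 dB(A)

Apply inverse-square spreading to bring every level to the receiver, then sum 10^(L/10).
packaged HVAC unit: 77 − 20·log₁₀(14.7/2.5) = 77 − 15.39 = 61.61 dB(A).
compressor: 97 − 20·log₁₀(35.9/2.9) = 97 − 21.85 = 75.15 dB(A).
woodworking router: 101 − 20·log₁₀(15.0/3.2) = 101 − 13.42 = 87.58 dB(A).
Σ 10^(L/10) = 6.071e+08 → L_total = 10·log₁₀(6.071e+08) = 87.83 dB(A).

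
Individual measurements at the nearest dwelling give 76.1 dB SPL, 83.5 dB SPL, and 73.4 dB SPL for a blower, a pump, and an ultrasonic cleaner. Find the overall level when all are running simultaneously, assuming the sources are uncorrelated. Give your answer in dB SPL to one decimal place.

For uncorrelated sources the intensities add, so convert each level to linear form, sum, and take 10·log₁₀ of the total.
Σ 10^(L/10) = 10^(76.1/10) + 10^(83.5/10) + 10^(73.4/10) = 2.865e+08.
L_total = 10·log₁₀(2.865e+08) = 84.57 dB SPL.

84.6 dB SPL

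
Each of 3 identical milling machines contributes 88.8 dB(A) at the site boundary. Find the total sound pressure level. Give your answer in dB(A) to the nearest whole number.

N identical incoherent sources raise the level by 10·log₁₀ N.
L_total = 88.8 + 10·log₁₀(3) = 88.8 + 4.771 = 93.57 dB(A).

94 dB(A)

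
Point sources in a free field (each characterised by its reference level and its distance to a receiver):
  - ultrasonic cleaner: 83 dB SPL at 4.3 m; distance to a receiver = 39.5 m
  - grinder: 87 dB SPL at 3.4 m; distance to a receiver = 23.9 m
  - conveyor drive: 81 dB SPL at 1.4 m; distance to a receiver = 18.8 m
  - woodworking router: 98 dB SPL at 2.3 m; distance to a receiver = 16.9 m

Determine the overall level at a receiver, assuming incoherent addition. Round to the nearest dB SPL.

Apply inverse-square spreading to bring every level to the receiver, then sum 10^(L/10).
ultrasonic cleaner: 83 − 20·log₁₀(39.5/4.3) = 83 − 19.26 = 63.74 dB SPL.
grinder: 87 − 20·log₁₀(23.9/3.4) = 87 − 16.94 = 70.06 dB SPL.
conveyor drive: 81 − 20·log₁₀(18.8/1.4) = 81 − 22.56 = 58.44 dB SPL.
woodworking router: 98 − 20·log₁₀(16.9/2.3) = 98 − 17.32 = 80.68 dB SPL.
Σ 10^(L/10) = 1.301e+08 → L_total = 10·log₁₀(1.301e+08) = 81.14 dB SPL.

81 dB SPL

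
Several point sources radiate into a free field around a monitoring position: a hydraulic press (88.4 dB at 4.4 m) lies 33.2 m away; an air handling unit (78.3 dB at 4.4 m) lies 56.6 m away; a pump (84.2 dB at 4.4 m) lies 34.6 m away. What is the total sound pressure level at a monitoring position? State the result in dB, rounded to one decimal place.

Propagate each source to the receiver with L = L_ref − 20·log₁₀(r/r_ref), then add intensities.
hydraulic press: 88.4 − 20·log₁₀(33.2/4.4) = 88.4 − 17.55 = 70.85 dB.
air handling unit: 78.3 − 20·log₁₀(56.6/4.4) = 78.3 − 22.19 = 56.11 dB.
pump: 84.2 − 20·log₁₀(34.6/4.4) = 84.2 − 17.91 = 66.29 dB.
Σ 10^(L/10) = 1.681e+07 → L_total = 10·log₁₀(1.681e+07) = 72.26 dB.

72.3 dB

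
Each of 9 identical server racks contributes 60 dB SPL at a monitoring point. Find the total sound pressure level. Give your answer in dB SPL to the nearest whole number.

With 9 equal, uncorrelated contributions the intensity is 9× that of one unit, giving a rise of 10·log₁₀ 9.
L_total = 60 + 10·log₁₀(9) = 60 + 9.542 = 69.54 dB SPL.

70 dB SPL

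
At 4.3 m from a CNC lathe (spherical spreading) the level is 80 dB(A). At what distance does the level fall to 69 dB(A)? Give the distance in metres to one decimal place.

15.3 m

The 11.0 dB drop corresponds to a distance ratio of 10^(11.0/20) for a point source.
r₂ = 4.3·10^((80−69)/20) = 4.3·10^(11.0/20) = 15.26 m.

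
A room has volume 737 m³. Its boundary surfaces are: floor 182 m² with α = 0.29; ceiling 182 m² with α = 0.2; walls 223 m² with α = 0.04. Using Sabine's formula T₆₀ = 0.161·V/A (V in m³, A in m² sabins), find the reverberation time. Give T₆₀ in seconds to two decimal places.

A = Σ Sᵢαᵢ = 182·0.29 + 182·0.2 + 223·0.04 = 98.10 m².
T₆₀ = 0.161 × 737 / 98.10 = 1.210 s.

1.21 s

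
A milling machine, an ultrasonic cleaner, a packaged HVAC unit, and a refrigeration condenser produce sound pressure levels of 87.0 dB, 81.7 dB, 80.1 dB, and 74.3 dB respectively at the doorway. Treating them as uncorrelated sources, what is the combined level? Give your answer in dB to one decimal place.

88.9 dB

Incoherent sources combine by intensity addition: L_total = 10·log₁₀(Σ 10^(L_i/10)).
Σ 10^(L/10) = 10^(87.0/10) + 10^(81.7/10) + 10^(80.1/10) + 10^(74.3/10) = 7.783e+08.
L_total = 10·log₁₀(7.783e+08) = 88.91 dB.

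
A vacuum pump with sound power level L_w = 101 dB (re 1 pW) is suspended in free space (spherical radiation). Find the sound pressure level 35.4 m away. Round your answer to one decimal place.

59.0 dB

L_p = L_w − 10·log₁₀(4π·r²) with r = 35.4 m.
4π·r² = 1.575e+04 m², 10·log₁₀ of that is 41.972 dB.
L_p = 101 − 41.972 = 59.03 dB.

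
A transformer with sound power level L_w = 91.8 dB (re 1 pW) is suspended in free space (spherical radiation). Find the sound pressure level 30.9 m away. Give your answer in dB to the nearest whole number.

51 dB

The power spreads over a sphere of area 4π·r², so L_p = L_w − 10·log₁₀(4π·r²).
4π·r² = 1.2e+04 m², 10·log₁₀ of that is 40.791 dB.
L_p = 91.8 − 40.791 = 51.01 dB.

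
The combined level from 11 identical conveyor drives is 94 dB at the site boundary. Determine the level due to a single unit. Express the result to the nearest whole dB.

For N identical incoherent sources L_total = L₁ + 10·log₁₀ N, so L₁ = 94 − 10·log₁₀(11) = 94 − 10.414.

84 dB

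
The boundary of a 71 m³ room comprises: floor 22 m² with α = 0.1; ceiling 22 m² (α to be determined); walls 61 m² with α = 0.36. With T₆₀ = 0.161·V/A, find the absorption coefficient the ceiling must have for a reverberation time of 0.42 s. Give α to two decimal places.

Required total absorption A = 0.161·71/0.42 = 27.22 m².
Absorption from the other surfaces = 22·0.1 + 61·0.36 = 24.16 m², so the ceiling must supply 3.06 m² over 22 m².
α = 3.06/22 = 0.139.

0.14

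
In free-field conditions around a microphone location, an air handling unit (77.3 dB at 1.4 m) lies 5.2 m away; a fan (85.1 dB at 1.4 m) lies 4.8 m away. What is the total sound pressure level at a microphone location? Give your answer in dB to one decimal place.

Propagate each source to the receiver with L = L_ref − 20·log₁₀(r/r_ref), then add intensities.
air handling unit: 77.3 − 20·log₁₀(5.2/1.4) = 77.3 − 11.40 = 65.90 dB.
fan: 85.1 − 20·log₁₀(4.8/1.4) = 85.1 − 10.70 = 74.40 dB.
Σ 10^(L/10) = 3.142e+07 → L_total = 10·log₁₀(3.142e+07) = 74.97 dB.

75.0 dB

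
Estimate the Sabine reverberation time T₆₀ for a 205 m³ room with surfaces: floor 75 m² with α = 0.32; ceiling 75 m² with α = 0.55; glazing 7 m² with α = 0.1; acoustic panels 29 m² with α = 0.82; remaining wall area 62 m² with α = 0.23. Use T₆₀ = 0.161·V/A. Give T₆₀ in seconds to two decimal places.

Summing Sᵢαᵢ: 75·0.32 + 75·0.55 + 7·0.1 + 29·0.82 + 62·0.23 = 103.99 m².
T₆₀ = 0.161·V/A = 0.161·205/103.99 = 0.317 s.

0.32 s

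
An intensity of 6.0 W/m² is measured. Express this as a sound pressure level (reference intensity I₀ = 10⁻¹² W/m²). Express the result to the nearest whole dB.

L = 10·log₁₀(I/I₀) = 10·log₁₀(6.0/10⁻¹²) = 10·log₁₀(6.0×10^12).
L = 10·(0.7782 + 12) = 127.78 dB.

128 dB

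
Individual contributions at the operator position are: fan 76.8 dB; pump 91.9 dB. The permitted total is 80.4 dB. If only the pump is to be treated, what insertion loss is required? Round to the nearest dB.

14 dB

The untreated sources together contribute 10^(76.8/10) = 4.786e+07, i.e. 76.80 dB.
The limit corresponds to 10^(80.4/10) = 1.096e+08; subtracting the fixed part leaves 6.178e+07 for the pump, i.e. 77.91 dB.
Required insertion loss = 91.9 − 77.91 = 13.99 dB.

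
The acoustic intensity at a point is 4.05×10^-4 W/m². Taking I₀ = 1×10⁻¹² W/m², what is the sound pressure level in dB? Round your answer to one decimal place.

Dividing by I₀ shifts the exponent by 12: I/I₀ = 4.05×10^8.
L = 10·(0.6075 + 8) = 86.07 dB.

86.1 dB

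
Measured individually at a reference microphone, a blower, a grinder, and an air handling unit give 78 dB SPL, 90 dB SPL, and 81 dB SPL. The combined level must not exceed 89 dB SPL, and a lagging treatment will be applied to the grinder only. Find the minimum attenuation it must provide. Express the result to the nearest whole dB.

2 dB

Fixed contribution from the other sources: Σ 10^(L/10) = 10^(78/10) + 10^(81/10) = 1.890e+08 (82.76 dB SPL).
The limit corresponds to 10^(89/10) = 7.943e+08; subtracting the fixed part leaves 6.053e+08 for the grinder, i.e. 87.82 dB SPL.
Required insertion loss = 90 − 87.82 = 2.18 dB.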